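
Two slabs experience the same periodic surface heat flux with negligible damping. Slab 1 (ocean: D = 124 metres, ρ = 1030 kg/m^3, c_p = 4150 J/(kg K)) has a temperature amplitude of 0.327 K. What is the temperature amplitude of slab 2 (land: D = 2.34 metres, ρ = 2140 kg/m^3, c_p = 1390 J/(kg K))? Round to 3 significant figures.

C_ocean = 5.30×10^8 J/(m²·K); C_land = 6.96×10^6 J/(m²·K).
A ∝ 1/C ⇒ A_land = A_ocean × C_ocean/C_land = 0.327 × 76.1 = 24.9 K.

24.9 K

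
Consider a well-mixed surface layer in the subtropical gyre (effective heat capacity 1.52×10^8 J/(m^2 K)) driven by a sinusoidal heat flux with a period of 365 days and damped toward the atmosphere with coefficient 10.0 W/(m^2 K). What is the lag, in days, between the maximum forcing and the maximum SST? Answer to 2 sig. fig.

Areal heat capacity C = 1.52×10^8 J/(m^2 K) (given).
ω = 2π / 3.15×10^7 s = 1.99×10^-7 s⁻¹.
Phase lag φ = arctan(Cω/λ) = arctan(30.3/10.0) = 1.25 rad.
Time lag = φ / ω = 1.25 / 1.99×10^-7 = 6.28×10^6 s = 72.7 days.

73 days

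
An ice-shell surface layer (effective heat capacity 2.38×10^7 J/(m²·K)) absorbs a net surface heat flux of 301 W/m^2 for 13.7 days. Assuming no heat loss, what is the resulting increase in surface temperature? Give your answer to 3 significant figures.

15.0 K

Areal heat capacity C = 2.38×10^7 J/(m²·K) (given).
Net heat input Q = F Δt = 301 × (13.7 days × 86400 s/day) = 3.56×10^8 J/m².
ΔT = Q / C = 3.56×10^8 / 2.38×10^7 = 15.0 K.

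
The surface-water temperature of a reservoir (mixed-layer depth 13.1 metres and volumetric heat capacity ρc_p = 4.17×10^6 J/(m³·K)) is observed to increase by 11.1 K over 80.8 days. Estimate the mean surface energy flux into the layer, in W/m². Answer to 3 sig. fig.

86.9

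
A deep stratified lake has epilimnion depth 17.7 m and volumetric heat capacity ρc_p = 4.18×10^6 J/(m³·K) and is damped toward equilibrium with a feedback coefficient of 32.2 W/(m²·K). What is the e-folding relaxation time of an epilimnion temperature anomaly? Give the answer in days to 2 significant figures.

Areal heat capacity C = ρc_p × D = 4.18×10^6 × 17.7 = 7.40×10^7 J m⁻² K⁻¹.
Relaxation time τ = C / λ = 7.40×10^7 / 32.2 = 2.30×10^6 s.
In days: 2.30×10^6 s / (86400 s/day) = 26.6 days.

27 days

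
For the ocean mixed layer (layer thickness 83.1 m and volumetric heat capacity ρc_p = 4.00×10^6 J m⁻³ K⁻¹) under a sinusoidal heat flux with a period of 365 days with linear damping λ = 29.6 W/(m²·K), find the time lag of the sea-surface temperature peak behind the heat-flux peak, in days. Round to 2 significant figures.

67 days

Areal heat capacity C = ρc_p × D = 4.00×10^6 × 83.1 = 3.32×10^8 J/(m^2 K).
ω = 2π / 3.15×10^7 s = 1.99×10^-7 s⁻¹.
Phase lag φ = arctan(Cω/λ) = arctan(66.2/29.6) = 1.15 rad.
Time lag = φ / ω = 1.15 / 1.99×10^-7 = 5.77×10^6 s = 66.8 days.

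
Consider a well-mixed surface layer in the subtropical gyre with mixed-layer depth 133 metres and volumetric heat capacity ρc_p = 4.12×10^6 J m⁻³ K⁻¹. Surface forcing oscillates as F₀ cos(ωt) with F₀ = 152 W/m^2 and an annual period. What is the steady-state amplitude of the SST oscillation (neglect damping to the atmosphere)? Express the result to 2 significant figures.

1.4 K

Areal heat capacity C = ρc_p × D = 4.12×10^6 × 133 = 5.48×10^8 J/(m^2 K).
Angular frequency ω = 2π / T = 2π / 3.15×10^7 s = 1.99×10^-7 s⁻¹.
Cω = 5.48×10^8 × 1.99×10^-7 = 109 W/(m²·K).
Amplitude A = F₀ / (Cω) = 152 / 109 = 1.39 K.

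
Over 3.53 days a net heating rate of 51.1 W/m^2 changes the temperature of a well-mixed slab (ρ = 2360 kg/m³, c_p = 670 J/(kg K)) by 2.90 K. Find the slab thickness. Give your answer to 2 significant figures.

3.4 m

Heat input Q = F Δt = 51.1 × 3.05×10^5 s = 1.56×10^7 J/m².
Required areal heat capacity C = Q / ΔT = 5.37×10^6 J/(m²·K).
Depth D = C / (ρ c_p) = 5.37×10^6 / (2360 × 670) = 3.40 m.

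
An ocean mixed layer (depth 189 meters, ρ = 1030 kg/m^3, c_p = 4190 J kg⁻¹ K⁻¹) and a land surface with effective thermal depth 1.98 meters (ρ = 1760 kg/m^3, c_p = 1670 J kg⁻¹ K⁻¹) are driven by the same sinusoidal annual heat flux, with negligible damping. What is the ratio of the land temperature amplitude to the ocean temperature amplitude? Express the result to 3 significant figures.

140

C_ocean = 1030 × 4190 × 189 = 8.16×10^8 J/(m²·K).
C_land = 1760 × 1670 × 1.98 = 5.82×10^6 J/(m²·K).
Undamped amplitude ∝ 1/C, so A_land/A_ocean = C_ocean/C_land = 140.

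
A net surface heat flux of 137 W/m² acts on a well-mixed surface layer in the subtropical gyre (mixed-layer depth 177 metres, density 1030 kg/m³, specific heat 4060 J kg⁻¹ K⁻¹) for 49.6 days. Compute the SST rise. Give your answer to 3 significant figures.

0.793 K

Areal heat capacity C = ρ c_p D = 1030 × 4060 × 177 = 7.40×10^8 J/(m^2 K).
Net heat input Q = F Δt = 137 × (49.6 days × 86400 s/day) = 5.87×10^8 J/m².
ΔT = Q / C = 5.87×10^8 / 7.40×10^8 = 0.793 K.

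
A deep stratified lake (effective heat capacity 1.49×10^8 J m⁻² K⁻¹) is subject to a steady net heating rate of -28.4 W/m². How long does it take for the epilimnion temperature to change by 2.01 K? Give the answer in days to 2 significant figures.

120 days

Areal heat capacity C = 1.49×10^8 J m⁻² K⁻¹ (given).
Time required: Δt = C ΔT / F = 1.49×10^8 × -2.01 / -28.4 = 1.05×10^7 s.
In days: 1.05×10^7 s / (86400 s/day) = 122 days.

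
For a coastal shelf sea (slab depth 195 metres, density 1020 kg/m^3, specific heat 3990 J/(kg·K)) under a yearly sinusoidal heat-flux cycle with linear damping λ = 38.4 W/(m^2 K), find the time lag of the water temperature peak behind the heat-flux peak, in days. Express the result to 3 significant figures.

Areal heat capacity C = ρ c_p D = 1020 × 3990 × 195 = 7.94×10^8 J/(m²·K).
ω = 2π / 3.15×10^7 s = 1.99×10^-7 s⁻¹.
Phase lag φ = arctan(Cω/λ) = arctan(158/38.4) = 1.33 rad.
Time lag = φ / ω = 1.33 / 1.99×10^-7 = 6.69×10^6 s = 77.4 days.

77.4 days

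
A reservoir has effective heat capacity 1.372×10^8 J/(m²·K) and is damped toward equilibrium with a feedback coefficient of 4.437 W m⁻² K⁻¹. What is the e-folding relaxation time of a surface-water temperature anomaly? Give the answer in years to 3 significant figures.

Areal heat capacity C = 1.372×10^8 J/(m²·K) (given).
Relaxation time τ = C / λ = 1.37×10^8 / 4.437 = 3.09×10^7 s.
In years: 3.09×10^7 s / (3.156×10^7 s/year) = 0.980 years.

0.980 years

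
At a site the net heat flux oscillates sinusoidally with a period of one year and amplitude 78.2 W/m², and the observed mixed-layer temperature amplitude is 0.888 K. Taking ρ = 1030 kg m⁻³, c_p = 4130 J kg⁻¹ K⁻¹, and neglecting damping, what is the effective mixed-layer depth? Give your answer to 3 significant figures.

ω = 2π / 3.15×10^7 s = 1.99×10^-7 s⁻¹.
Required C = F₀ / (A ω) = 78.2 / (0.888 × 1.99×10^-7) = 4.42×10^8 J/(m²·K).
D = C / (ρ c_p) = 4.42×10^8 / (1030 × 4130) = 104 m.

104 m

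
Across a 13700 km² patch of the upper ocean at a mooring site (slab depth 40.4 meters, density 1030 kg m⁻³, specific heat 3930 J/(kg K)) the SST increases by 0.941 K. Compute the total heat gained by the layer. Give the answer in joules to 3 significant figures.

Areal heat capacity C = ρ c_p D = 1030 × 3930 × 40.4 = 1.64×10^8 J/(m²·K).
Heat per unit area: q = C ΔT = 1.64×10^8 × 0.941 = 1.54×10^8 J/m².
Total heat: Q = q × A = 1.54×10^8 × (13700 × 10⁶ m²) = 2.11×10^18 J.

2.11×10^18 J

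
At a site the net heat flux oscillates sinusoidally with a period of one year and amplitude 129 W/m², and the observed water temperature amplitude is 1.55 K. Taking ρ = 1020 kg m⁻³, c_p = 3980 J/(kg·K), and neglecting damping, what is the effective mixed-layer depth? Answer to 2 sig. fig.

ω = 2π / 3.15×10^7 s = 1.99×10^-7 s⁻¹.
Required C = F₀ / (A ω) = 129 / (1.55 × 1.99×10^-7) = 4.18×10^8 J/(m²·K).
D = C / (ρ c_p) = 4.18×10^8 / (1020 × 3980) = 103 m.

100 m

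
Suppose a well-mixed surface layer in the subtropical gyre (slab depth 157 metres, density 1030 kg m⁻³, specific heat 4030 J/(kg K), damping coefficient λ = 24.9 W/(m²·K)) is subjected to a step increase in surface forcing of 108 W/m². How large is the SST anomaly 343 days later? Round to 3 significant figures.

Areal heat capacity C = ρ c_p D = 1030 × 4030 × 157 = 6.52×10^8 J/(m²·K).
τ = C / λ = 6.52×10^8 / 24.9 = 2.62×10^7 s.
Equilibrium anomaly ΔT_eq = F / λ = 108 / 24.9 = 4.34 K.
t = 343 days = 2.96×10^7 s, so t/τ = 1.13.
ΔT(t) = ΔT_eq (1 − e^(−t/τ)) = 4.34 × (1 − e^−1.13) = 2.94 K.

2.94 K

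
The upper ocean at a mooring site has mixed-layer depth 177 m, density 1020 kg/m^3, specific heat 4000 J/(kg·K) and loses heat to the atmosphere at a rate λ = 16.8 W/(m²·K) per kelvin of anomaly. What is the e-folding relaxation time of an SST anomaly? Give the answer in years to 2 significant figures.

1.4 years

Areal heat capacity C = ρ c_p D = 1020 × 4000 × 177 = 7.22×10^8 J/(m²·K).
Relaxation time τ = C / λ = 7.22×10^8 / 16.8 = 4.30×10^7 s.
In years: 4.30×10^7 s / (3.156×10^7 s/year) = 1.36 years.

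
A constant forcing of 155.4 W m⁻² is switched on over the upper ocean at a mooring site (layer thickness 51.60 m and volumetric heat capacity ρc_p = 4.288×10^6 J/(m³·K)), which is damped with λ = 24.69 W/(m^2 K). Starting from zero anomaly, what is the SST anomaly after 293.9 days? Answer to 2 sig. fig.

5.9 K

Areal heat capacity C = ρc_p × D = 4.288×10^6 × 51.60 = 2.21×10^8 J/(m^2 K).
τ = C / λ = 2.21×10^8 / 24.69 = 8.96×10^6 s.
Equilibrium anomaly ΔT_eq = F / λ = 155.4 / 24.69 = 6.29 K.
t = 293.9 days = 2.54×10^7 s, so t/τ = 2.83.
ΔT(t) = ΔT_eq (1 − e^(−t/τ)) = 6.29 × (1 − e^−2.83) = 5.92 K.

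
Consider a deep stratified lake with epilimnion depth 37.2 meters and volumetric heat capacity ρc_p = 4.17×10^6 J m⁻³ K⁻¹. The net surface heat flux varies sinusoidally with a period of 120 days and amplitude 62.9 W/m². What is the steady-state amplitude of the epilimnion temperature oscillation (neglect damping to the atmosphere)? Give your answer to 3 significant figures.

Areal heat capacity C = ρc_p × D = 4.17×10^6 × 37.2 = 1.55×10^8 J m⁻² K⁻¹.
Angular frequency ω = 2π / T = 2π / 1.04×10^7 s = 6.06×10^-7 s⁻¹.
Cω = 1.55×10^8 × 6.06×10^-7 = 94.0 W/(m²·K).
Amplitude A = F₀ / (Cω) = 62.9 / 94.0 = 0.669 K.

0.669 K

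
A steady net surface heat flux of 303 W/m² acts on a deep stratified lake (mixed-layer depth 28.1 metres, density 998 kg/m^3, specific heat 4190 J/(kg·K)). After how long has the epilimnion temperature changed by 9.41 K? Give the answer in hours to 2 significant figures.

1000 hours

Areal heat capacity C = ρ c_p D = 998 × 4190 × 28.1 = 1.18×10^8 J/(m^2 K).
Time required: Δt = C ΔT / F = 1.18×10^8 × 9.41 / 303 = 3.65×10^6 s.
In hours: 3.65×10^6 s / (3600 s/hour) = 1010 hours.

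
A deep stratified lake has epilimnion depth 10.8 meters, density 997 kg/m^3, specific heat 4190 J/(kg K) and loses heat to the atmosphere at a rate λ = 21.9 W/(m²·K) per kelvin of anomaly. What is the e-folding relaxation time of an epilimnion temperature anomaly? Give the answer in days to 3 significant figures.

23.8 days

Areal heat capacity C = ρ c_p D = 997 × 4190 × 10.8 = 4.51×10^7 J/(m²·K).
Relaxation time τ = C / λ = 4.51×10^7 / 21.9 = 2.06×10^6 s.
In days: 2.06×10^6 s / (86400 s/day) = 23.8 days.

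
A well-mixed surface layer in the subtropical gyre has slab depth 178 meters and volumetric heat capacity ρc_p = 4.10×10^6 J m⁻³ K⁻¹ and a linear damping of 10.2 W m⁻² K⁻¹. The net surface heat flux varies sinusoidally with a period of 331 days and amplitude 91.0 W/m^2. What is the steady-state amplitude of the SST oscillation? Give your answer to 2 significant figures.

Areal heat capacity C = ρc_p × D = 4.10×10^6 × 178 = 7.30×10^8 J/(m²·K).
Angular frequency ω = 2π / T = 2π / 2.86×10^7 s = 2.20×10^-7 s⁻¹.
√((Cω)² + λ²) = √((160)² + 10.2²) = 161 W/(m²·K).
Amplitude A = F₀ / √((Cω)²+λ²) = 91.0 / 161 = 0.566 K.

0.57 K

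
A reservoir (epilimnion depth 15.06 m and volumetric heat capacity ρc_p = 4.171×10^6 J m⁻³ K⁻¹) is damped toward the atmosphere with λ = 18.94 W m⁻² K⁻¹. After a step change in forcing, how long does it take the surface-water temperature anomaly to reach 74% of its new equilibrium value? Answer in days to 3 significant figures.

51.7 days

Areal heat capacity C = ρc_p × D = 4.171×10^6 × 15.06 = 6.28×10^7 J/(m²·K).
τ = C / λ = 6.28×10^7 / 18.94 = 3.32×10^6 s.
Fraction reached: 1 − e^(−t/τ) = 0.74 ⇒ t = −τ ln(1 − 0.74) = τ × 1.35.
t = 4.47×10^6 s = 51.7 days.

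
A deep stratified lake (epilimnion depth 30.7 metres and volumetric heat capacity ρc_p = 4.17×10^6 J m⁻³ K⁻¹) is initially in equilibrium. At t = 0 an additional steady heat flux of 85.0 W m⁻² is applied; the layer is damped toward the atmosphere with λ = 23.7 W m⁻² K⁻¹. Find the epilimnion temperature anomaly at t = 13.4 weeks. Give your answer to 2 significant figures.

2.8 K

Areal heat capacity C = ρc_p × D = 4.17×10^6 × 30.7 = 1.28×10^8 J m⁻² K⁻¹.
τ = C / λ = 1.28×10^8 / 23.7 = 5.40×10^6 s.
Equilibrium anomaly ΔT_eq = F / λ = 85.0 / 23.7 = 3.59 K.
t = 13.4 weeks = 8.10×10^6 s, so t/τ = 1.50.
ΔT(t) = ΔT_eq (1 − e^(−t/τ)) = 3.59 × (1 − e^−1.50) = 2.79 K.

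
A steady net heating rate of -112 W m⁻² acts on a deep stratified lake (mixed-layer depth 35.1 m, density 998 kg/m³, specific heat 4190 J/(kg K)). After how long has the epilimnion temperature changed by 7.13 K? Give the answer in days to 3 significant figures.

108 days

Areal heat capacity C = ρ c_p D = 998 × 4190 × 35.1 = 1.47×10^8 J/(m²·K).
Time required: Δt = C ΔT / F = 1.47×10^8 × -7.13 / -112 = 9.34×10^6 s.
In days: 9.34×10^6 s / (86400 s/day) = 108 days.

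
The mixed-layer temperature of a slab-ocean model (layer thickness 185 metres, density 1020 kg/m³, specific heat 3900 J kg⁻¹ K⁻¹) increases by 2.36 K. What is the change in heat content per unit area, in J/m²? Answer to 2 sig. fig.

1.7×10^9

Areal heat capacity C = ρ c_p D = 1020 × 3900 × 185 = 7.36×10^8 J/(m²·K).
ΔQ = C ΔT = 7.36×10^8 × 2.36 = 1.74×10^9 J/m².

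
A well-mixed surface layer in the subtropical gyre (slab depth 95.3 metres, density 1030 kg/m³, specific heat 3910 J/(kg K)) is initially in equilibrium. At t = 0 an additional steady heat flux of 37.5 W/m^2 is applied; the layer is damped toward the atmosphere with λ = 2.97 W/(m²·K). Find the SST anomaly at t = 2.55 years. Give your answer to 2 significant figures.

5.9 K

Areal heat capacity C = ρ c_p D = 1030 × 3910 × 95.3 = 3.84×10^8 J/(m^2 K).
τ = C / λ = 3.84×10^8 / 2.97 = 1.29×10^8 s.
Equilibrium anomaly ΔT_eq = F / λ = 37.5 / 2.97 = 12.6 K.
t = 2.55 years = 8.05×10^7 s, so t/τ = 0.623.
ΔT(t) = ΔT_eq (1 − e^(−t/τ)) = 12.6 × (1 − e^−0.623) = 5.85 K.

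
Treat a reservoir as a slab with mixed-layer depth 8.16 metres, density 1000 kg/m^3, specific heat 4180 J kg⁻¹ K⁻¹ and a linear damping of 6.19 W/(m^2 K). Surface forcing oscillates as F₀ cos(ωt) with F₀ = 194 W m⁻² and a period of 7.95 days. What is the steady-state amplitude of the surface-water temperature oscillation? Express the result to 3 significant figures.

0.622 K

Areal heat capacity C = ρ c_p D = 1000 × 4180 × 8.16 = 3.41×10^7 J/(m²·K).
Angular frequency ω = 2π / T = 2π / 6.87×10^5 s = 9.15×10^-6 s⁻¹.
√((Cω)² + λ²) = √((312)² + 6.19²) = 312 W/(m²·K).
Amplitude A = F₀ / √((Cω)²+λ²) = 194 / 312 = 0.622 K.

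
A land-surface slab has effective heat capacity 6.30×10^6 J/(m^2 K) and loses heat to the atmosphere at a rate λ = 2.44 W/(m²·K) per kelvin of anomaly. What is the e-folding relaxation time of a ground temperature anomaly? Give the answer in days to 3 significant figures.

Areal heat capacity C = 6.30×10^6 J/(m^2 K) (given).
Relaxation time τ = C / λ = 6.30×10^6 / 2.44 = 2.58×10^6 s.
In days: 2.58×10^6 s / (86400 s/day) = 29.9 days.

29.9 days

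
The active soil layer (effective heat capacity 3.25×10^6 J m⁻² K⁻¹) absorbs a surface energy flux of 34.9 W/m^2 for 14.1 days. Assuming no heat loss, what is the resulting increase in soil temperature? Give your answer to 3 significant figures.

13.1 K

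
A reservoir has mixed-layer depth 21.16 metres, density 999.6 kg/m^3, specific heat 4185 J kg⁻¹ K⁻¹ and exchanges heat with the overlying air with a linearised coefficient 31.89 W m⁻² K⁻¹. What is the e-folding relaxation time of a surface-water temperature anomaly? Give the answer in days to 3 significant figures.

32.1 days

Areal heat capacity C = ρ c_p D = 999.6 × 4185 × 21.16 = 8.85×10^7 J m⁻² K⁻¹.
Relaxation time τ = C / λ = 8.85×10^7 / 31.89 = 2.78×10^6 s.
In days: 2.78×10^6 s / (86400 s/day) = 32.1 days.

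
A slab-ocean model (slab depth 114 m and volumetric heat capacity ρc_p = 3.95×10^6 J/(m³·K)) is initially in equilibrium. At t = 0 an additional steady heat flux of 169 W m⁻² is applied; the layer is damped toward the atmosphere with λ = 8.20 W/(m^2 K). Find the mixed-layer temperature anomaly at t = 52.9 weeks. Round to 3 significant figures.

Areal heat capacity C = ρc_p × D = 3.95×10^6 × 114 = 4.50×10^8 J/(m^2 K).
τ = C / λ = 4.50×10^8 / 8.20 = 5.49×10^7 s.
Equilibrium anomaly ΔT_eq = F / λ = 169 / 8.20 = 20.6 K.
t = 52.9 weeks = 3.20×10^7 s, so t/τ = 0.583.
ΔT(t) = ΔT_eq (1 − e^(−t/τ)) = 20.6 × (1 − e^−0.583) = 9.10 K.

9.10 K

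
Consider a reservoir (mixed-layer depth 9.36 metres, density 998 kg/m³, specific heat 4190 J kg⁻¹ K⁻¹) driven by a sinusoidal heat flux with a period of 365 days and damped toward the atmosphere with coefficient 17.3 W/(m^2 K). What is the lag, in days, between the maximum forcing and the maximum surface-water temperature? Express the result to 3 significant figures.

Areal heat capacity C = ρ c_p D = 998 × 4190 × 9.36 = 3.91×10^7 J/(m²·K).
ω = 2π / 3.15×10^7 s = 1.99×10^-7 s⁻¹.
Phase lag φ = arctan(Cω/λ) = arctan(7.80/17.3) = 0.423 rad.
Time lag = φ / ω = 0.423 / 1.99×10^-7 = 2.13×10^6 s = 24.6 days.

24.6 days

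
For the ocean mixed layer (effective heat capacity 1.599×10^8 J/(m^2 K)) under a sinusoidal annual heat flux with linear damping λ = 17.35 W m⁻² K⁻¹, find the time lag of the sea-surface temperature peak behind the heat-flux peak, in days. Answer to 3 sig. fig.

62.3 days

Areal heat capacity C = 1.599×10^8 J/(m^2 K) (given).
ω = 2π / 3.15×10^7 s = 1.99×10^-7 s⁻¹.
Phase lag φ = arctan(Cω/λ) = arctan(31.9/17.35) = 1.07 rad.
Time lag = φ / ω = 1.07 / 1.99×10^-7 = 5.38×10^6 s = 62.3 days.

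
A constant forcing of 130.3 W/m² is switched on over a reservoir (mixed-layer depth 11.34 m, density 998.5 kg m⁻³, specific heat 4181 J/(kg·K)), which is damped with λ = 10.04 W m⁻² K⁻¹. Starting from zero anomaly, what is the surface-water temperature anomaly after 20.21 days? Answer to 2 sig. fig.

4.0 K

Areal heat capacity C = ρ c_p D = 998.5 × 4181 × 11.34 = 4.73×10^7 J m⁻² K⁻¹.
τ = C / λ = 4.73×10^7 / 10.04 = 4.72×10^6 s.
Equilibrium anomaly ΔT_eq = F / λ = 130.3 / 10.04 = 13.0 K.
t = 20.21 days = 1.75×10^6 s, so t/τ = 0.370.
ΔT(t) = ΔT_eq (1 − e^(−t/τ)) = 13.0 × (1 − e^−0.370) = 4.02 K.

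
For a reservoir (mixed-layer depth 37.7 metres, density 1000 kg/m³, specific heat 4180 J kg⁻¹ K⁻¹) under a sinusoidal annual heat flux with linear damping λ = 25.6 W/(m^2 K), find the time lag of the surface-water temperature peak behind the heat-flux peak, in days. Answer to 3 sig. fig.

Areal heat capacity C = ρ c_p D = 1000 × 4180 × 37.7 = 1.58×10^8 J m⁻² K⁻¹.
ω = 2π / 3.15×10^7 s = 1.99×10^-7 s⁻¹.
Phase lag φ = arctan(Cω/λ) = arctan(31.4/25.6) = 0.887 rad.
Time lag = φ / ω = 0.887 / 1.99×10^-7 = 4.45×10^6 s = 51.5 days.

51.5 days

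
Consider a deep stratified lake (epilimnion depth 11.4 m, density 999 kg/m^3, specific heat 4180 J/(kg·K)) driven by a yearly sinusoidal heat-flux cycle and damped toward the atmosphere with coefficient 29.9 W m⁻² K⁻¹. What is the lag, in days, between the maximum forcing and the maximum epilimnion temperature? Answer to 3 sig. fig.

Areal heat capacity C = ρ c_p D = 999 × 4180 × 11.4 = 4.76×10^7 J/(m²·K).
ω = 2π / 3.15×10^7 s = 1.99×10^-7 s⁻¹.
Phase lag φ = arctan(Cω/λ) = arctan(9.48/29.9) = 0.307 rad.
Time lag = φ / ω = 0.307 / 1.99×10^-7 = 1.54×10^6 s = 17.8 days.

17.8 days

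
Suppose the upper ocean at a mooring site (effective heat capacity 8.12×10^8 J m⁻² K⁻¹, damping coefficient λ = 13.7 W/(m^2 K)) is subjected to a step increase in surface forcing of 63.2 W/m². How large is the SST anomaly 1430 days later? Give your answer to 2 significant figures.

Areal heat capacity C = 8.12×10^8 J m⁻² K⁻¹ (given).
τ = C / λ = 8.12×10^8 / 13.7 = 5.93×10^7 s.
Equilibrium anomaly ΔT_eq = F / λ = 63.2 / 13.7 = 4.61 K.
t = 1430 days = 1.24×10^8 s, so t/τ = 2.08.
ΔT(t) = ΔT_eq (1 − e^(−t/τ)) = 4.61 × (1 − e^−2.08) = 4.04 K.

4.0 K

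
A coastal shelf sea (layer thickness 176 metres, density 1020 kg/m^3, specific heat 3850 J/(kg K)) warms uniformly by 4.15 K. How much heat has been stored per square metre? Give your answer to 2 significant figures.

Areal heat capacity C = ρ c_p D = 1020 × 3850 × 176 = 6.91×10^8 J/(m²·K).
ΔQ = C ΔT = 6.91×10^8 × 4.15 = 2.87×10^9 J/m².

2.9×10^9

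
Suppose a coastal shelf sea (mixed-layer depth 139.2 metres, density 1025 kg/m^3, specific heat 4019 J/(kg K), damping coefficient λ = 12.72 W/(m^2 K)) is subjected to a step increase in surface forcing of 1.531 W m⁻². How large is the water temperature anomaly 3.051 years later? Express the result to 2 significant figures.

0.11 K

Areal heat capacity C = ρ c_p D = 1025 × 4019 × 139.2 = 5.73×10^8 J m⁻² K⁻¹.
τ = C / λ = 5.73×10^8 / 12.72 = 4.51×10^7 s.
Equilibrium anomaly ΔT_eq = F / λ = 1.531 / 12.72 = 0.120 K.
t = 3.051 years = 9.63×10^7 s, so t/τ = 2.14.
ΔT(t) = ΔT_eq (1 − e^(−t/τ)) = 0.120 × (1 − e^−2.14) = 0.106 K.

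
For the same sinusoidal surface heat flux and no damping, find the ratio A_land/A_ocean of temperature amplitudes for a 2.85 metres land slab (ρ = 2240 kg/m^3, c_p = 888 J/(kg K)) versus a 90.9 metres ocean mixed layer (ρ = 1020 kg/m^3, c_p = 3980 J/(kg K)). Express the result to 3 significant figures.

65.1

C_ocean = 1020 × 3980 × 90.9 = 3.69×10^8 J/(m²·K).
C_land = 2240 × 888 × 2.85 = 5.67×10^6 J/(m²·K).
Undamped amplitude ∝ 1/C, so A_land/A_ocean = C_ocean/C_land = 65.1.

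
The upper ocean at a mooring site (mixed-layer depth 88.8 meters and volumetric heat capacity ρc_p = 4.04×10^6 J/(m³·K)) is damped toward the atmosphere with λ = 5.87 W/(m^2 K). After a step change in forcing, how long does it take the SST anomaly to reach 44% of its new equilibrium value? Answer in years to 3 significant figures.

Areal heat capacity C = ρc_p × D = 4.04×10^6 × 88.8 = 3.59×10^8 J/(m^2 K).
τ = C / λ = 3.59×10^8 / 5.87 = 6.11×10^7 s.
Fraction reached: 1 − e^(−t/τ) = 0.44 ⇒ t = −τ ln(1 − 0.44) = τ × 0.580.
t = 3.54×10^7 s = 1.12 years.

1.12 years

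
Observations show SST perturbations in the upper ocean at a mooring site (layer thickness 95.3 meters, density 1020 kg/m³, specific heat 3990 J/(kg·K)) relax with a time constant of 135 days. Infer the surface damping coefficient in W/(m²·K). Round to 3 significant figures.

Areal heat capacity C = ρ c_p D = 1020 × 3990 × 95.3 = 3.88×10^8 J m⁻² K⁻¹.
τ = 135 days = 1.17×10^7 s.
λ = C / τ = 3.88×10^8 / 1.17×10^7 = 33.3 W/(m²·K).

33.3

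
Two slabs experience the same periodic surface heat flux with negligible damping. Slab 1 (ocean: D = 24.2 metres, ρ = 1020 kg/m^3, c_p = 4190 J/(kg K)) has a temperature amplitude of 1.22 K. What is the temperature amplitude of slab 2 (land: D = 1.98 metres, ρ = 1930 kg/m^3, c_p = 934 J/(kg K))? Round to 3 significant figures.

C_ocean = 1.03×10^8 J/(m²·K); C_land = 3.57×10^6 J/(m²·K).
A ∝ 1/C ⇒ A_land = A_ocean × C_ocean/C_land = 1.22 × 29.0 = 35.4 K.

35.4 K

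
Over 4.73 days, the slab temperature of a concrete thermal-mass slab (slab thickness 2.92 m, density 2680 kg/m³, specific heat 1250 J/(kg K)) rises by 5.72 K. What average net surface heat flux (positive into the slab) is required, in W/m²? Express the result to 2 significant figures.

Areal heat capacity C = ρ c_p D = 2680 × 1250 × 2.92 = 9.78×10^6 J/(m^2 K).
Required heat per unit area: Q = C ΔT = 9.78×10^6 × 5.72 = 5.60×10^7 J/m².
Flux F = Q / Δt = 5.60×10^7 / 4.09×10^5 s = 137 W/m².

140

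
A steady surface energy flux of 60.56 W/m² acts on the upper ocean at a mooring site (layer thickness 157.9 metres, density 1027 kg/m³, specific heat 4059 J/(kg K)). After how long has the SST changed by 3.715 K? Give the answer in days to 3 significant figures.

467 days

Areal heat capacity C = ρ c_p D = 1027 × 4059 × 157.9 = 6.58×10^8 J/(m^2 K).
Time required: Δt = C ΔT / F = 6.58×10^8 × 3.715 / 60.56 = 4.04×10^7 s.
In days: 4.04×10^7 s / (86400 s/day) = 467 days.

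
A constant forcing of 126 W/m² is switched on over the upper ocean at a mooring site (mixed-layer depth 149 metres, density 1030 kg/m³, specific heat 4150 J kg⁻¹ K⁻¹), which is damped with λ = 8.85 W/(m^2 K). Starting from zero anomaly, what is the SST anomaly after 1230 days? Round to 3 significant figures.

Areal heat capacity C = ρ c_p D = 1030 × 4150 × 149 = 6.37×10^8 J/(m^2 K).
τ = C / λ = 6.37×10^8 / 8.85 = 7.20×10^7 s.
Equilibrium anomaly ΔT_eq = F / λ = 126 / 8.85 = 14.2 K.
t = 1230 days = 1.06×10^8 s, so t/τ = 1.48.
ΔT(t) = ΔT_eq (1 − e^(−t/τ)) = 14.2 × (1 − e^−1.48) = 11.0 K.

11.0 K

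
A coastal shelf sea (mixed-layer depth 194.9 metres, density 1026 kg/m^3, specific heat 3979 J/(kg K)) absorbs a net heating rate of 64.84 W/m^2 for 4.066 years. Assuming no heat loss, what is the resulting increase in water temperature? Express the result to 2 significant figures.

10 K

Areal heat capacity C = ρ c_p D = 1026 × 3979 × 194.9 = 7.96×10^8 J m⁻² K⁻¹.
Net heat input Q = F Δt = 64.84 × (4.066 years × 3.156×10^7 s/year) = 8.32×10^9 J/m².
ΔT = Q / C = 8.32×10^9 / 7.96×10^8 = 10.5 K.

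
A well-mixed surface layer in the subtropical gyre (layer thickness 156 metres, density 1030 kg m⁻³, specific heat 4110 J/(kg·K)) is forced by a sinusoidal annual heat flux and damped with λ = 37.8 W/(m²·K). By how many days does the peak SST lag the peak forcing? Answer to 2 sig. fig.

75 days

Areal heat capacity C = ρ c_p D = 1030 × 4110 × 156 = 6.60×10^8 J m⁻² K⁻¹.
ω = 2π / 3.15×10^7 s = 1.99×10^-7 s⁻¹.
Phase lag φ = arctan(Cω/λ) = arctan(132/37.8) = 1.29 rad.
Time lag = φ / ω = 1.29 / 1.99×10^-7 = 6.48×10^6 s = 75.0 days.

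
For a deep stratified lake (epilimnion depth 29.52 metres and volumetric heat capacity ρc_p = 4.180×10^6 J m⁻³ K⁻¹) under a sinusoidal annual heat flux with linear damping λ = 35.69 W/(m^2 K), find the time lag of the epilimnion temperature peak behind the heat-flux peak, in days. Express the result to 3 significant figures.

35.0 days

Areal heat capacity C = ρc_p × D = 4.180×10^6 × 29.52 = 1.23×10^8 J/(m^2 K).
ω = 2π / 3.15×10^7 s = 1.99×10^-7 s⁻¹.
Phase lag φ = arctan(Cω/λ) = arctan(24.6/35.69) = 0.603 rad.
Time lag = φ / ω = 0.603 / 1.99×10^-7 = 3.03×10^6 s = 35.0 days.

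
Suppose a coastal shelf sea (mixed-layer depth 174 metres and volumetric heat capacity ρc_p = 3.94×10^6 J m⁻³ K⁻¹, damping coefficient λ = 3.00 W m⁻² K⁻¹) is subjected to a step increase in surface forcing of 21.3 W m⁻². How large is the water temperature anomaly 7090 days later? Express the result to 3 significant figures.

6.61 K

Areal heat capacity C = ρc_p × D = 3.94×10^6 × 174 = 6.86×10^8 J m⁻² K⁻¹.
τ = C / λ = 6.86×10^8 / 3.00 = 2.29×10^8 s.
Equilibrium anomaly ΔT_eq = F / λ = 21.3 / 3.00 = 7.10 K.
t = 7090 days = 6.13×10^8 s, so t/τ = 2.68.
ΔT(t) = ΔT_eq (1 − e^(−t/τ)) = 7.10 × (1 − e^−2.68) = 6.61 K.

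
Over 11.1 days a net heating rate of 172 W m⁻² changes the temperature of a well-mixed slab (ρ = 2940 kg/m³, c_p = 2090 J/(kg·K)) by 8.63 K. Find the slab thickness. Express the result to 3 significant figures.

3.11 m

Heat input Q = F Δt = 172 × 9.59×10^5 s = 1.65×10^8 J/m².
Required areal heat capacity C = Q / ΔT = 1.91×10^7 J/(m²·K).
Depth D = C / (ρ c_p) = 1.91×10^7 / (2940 × 2090) = 3.11 m.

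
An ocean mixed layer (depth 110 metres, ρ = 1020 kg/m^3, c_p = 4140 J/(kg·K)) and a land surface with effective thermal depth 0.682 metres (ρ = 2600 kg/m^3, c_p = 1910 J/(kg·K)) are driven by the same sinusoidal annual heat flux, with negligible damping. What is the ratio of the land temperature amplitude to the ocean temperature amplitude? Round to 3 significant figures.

137

C_ocean = 1020 × 4140 × 110 = 4.65×10^8 J/(m²·K).
C_land = 2600 × 1910 × 0.682 = 3.39×10^6 J/(m²·K).
Undamped amplitude ∝ 1/C, so A_land/A_ocean = C_ocean/C_land = 137.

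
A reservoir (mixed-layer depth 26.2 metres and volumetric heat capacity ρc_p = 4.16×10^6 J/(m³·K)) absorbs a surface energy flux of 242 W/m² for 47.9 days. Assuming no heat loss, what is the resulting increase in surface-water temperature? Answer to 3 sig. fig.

Areal heat capacity C = ρc_p × D = 4.16×10^6 × 26.2 = 1.09×10^8 J/(m^2 K).
Net heat input Q = F Δt = 242 × (47.9 days × 86400 s/day) = 1.00×10^9 J/m².
ΔT = Q / C = 1.00×10^9 / 1.09×10^8 = 9.19 K.

9.19 K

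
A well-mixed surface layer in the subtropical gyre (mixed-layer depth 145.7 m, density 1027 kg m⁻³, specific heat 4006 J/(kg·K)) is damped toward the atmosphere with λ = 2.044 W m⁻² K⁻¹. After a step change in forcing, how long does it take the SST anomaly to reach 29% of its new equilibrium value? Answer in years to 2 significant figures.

3.2 years

Areal heat capacity C = ρ c_p D = 1027 × 4006 × 145.7 = 5.99×10^8 J/(m^2 K).
τ = C / λ = 5.99×10^8 / 2.044 = 2.93×10^8 s.
Fraction reached: 1 − e^(−t/τ) = 0.29 ⇒ t = −τ ln(1 − 0.29) = τ × 0.342.
t = 1.00×10^8 s = 3.18 years.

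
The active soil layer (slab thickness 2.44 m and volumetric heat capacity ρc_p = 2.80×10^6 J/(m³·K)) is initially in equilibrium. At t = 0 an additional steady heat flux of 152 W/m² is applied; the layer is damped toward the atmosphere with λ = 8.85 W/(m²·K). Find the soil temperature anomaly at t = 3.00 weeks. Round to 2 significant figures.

16 K

Areal heat capacity C = ρc_p × D = 2.80×10^6 × 2.44 = 6.83×10^6 J/(m^2 K).
τ = C / λ = 6.83×10^6 / 8.85 = 7.72×10^5 s.
Equilibrium anomaly ΔT_eq = F / λ = 152 / 8.85 = 17.2 K.
t = 3.00 weeks = 1.81×10^6 s, so t/τ = 2.35.
ΔT(t) = ΔT_eq (1 − e^(−t/τ)) = 17.2 × (1 − e^−2.35) = 15.5 K.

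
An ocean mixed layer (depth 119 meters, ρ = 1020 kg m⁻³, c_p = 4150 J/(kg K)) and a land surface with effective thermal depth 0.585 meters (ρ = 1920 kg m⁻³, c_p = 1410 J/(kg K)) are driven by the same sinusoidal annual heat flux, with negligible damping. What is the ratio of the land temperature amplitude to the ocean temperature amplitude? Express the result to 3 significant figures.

C_ocean = 1020 × 4150 × 119 = 5.04×10^8 J/(m²·K).
C_land = 1920 × 1410 × 0.585 = 1.58×10^6 J/(m²·K).
Undamped amplitude ∝ 1/C, so A_land/A_ocean = C_ocean/C_land = 318.

318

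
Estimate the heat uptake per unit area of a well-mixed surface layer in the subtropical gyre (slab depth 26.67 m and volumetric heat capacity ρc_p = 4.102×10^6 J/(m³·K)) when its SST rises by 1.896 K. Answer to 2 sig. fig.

2.1×10^8

Areal heat capacity C = ρc_p × D = 4.102×10^6 × 26.67 = 1.09×10^8 J/(m^2 K).
ΔQ = C ΔT = 1.09×10^8 × 1.896 = 2.07×10^8 J/m².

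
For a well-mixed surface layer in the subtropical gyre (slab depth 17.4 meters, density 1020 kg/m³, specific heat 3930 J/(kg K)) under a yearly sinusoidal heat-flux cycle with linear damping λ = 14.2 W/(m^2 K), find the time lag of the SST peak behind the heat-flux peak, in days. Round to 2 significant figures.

Areal heat capacity C = ρ c_p D = 1020 × 3930 × 17.4 = 6.97×10^7 J/(m^2 K).
ω = 2π / 3.15×10^7 s = 1.99×10^-7 s⁻¹.
Phase lag φ = arctan(Cω/λ) = arctan(13.9/14.2) = 0.775 rad.
Time lag = φ / ω = 0.775 / 1.99×10^-7 = 3.89×10^6 s = 45.0 days.

45 days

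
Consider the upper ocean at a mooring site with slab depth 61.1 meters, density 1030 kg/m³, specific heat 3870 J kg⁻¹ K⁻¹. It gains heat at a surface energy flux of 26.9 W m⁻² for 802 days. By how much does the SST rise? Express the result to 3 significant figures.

7.65 K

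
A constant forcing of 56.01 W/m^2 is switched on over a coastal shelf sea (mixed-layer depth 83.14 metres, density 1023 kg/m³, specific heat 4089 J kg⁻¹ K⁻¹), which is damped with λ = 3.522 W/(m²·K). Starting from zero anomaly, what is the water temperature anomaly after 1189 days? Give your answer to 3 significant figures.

Areal heat capacity C = ρ c_p D = 1023 × 4089 × 83.14 = 3.48×10^8 J m⁻² K⁻¹.
τ = C / λ = 3.48×10^8 / 3.522 = 9.87×10^7 s.
Equilibrium anomaly ΔT_eq = F / λ = 56.01 / 3.522 = 15.9 K.
t = 1189 days = 1.03×10^8 s, so t/τ = 1.04.
ΔT(t) = ΔT_eq (1 − e^(−t/τ)) = 15.9 × (1 − e^−1.04) = 10.3 K.

10.3 K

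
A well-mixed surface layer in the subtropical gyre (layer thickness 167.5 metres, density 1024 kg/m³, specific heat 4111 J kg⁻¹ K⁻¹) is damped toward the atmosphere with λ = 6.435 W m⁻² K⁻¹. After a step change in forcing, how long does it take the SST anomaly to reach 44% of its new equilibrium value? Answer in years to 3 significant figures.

2.01 years

Areal heat capacity C = ρ c_p D = 1024 × 4111 × 167.5 = 7.05×10^8 J m⁻² K⁻¹.
τ = C / λ = 7.05×10^8 / 6.435 = 1.10×10^8 s.
Fraction reached: 1 − e^(−t/τ) = 0.44 ⇒ t = −τ ln(1 − 0.44) = τ × 0.580.
t = 6.35×10^7 s = 2.01 years.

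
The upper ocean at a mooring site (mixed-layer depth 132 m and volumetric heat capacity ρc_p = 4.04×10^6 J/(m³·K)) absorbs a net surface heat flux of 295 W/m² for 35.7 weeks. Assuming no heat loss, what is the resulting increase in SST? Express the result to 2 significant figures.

Areal heat capacity C = ρc_p × D = 4.04×10^6 × 132 = 5.33×10^8 J/(m²·K).
Net heat input Q = F Δt = 295 × (35.7 weeks × 6.048×10^5 s/week) = 6.37×10^9 J/m².
ΔT = Q / C = 6.37×10^9 / 5.33×10^8 = 11.9 K.

12 K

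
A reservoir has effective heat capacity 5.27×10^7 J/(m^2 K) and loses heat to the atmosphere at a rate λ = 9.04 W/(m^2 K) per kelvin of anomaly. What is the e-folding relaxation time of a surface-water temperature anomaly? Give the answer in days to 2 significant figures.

Areal heat capacity C = 5.27×10^7 J/(m^2 K) (given).
Relaxation time τ = C / λ = 5.27×10^7 / 9.04 = 5.83×10^6 s.
In days: 5.83×10^6 s / (86400 s/day) = 67.5 days.

67 days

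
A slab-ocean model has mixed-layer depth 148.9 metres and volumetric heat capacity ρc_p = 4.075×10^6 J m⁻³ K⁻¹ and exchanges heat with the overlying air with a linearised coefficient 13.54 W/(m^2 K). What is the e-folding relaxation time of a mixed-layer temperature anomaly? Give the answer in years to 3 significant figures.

1.42 years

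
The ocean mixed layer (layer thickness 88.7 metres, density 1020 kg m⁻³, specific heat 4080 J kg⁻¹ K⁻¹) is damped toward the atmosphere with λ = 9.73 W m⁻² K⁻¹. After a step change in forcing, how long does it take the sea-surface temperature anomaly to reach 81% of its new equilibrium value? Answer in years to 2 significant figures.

Areal heat capacity C = ρ c_p D = 1020 × 4080 × 88.7 = 3.69×10^8 J/(m²·K).
τ = C / λ = 3.69×10^8 / 9.73 = 3.79×10^7 s.
Fraction reached: 1 − e^(−t/τ) = 0.81 ⇒ t = −τ ln(1 − 0.81) = τ × 1.66.
t = 6.30×10^7 s = 2.00 years.

2.0 years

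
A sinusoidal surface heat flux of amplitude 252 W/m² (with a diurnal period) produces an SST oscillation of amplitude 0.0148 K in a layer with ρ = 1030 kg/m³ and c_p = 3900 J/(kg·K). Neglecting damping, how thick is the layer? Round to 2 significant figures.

58 m

ω = 2π / 86400 s = 7.27×10^-5 s⁻¹.
Required C = F₀ / (A ω) = 252 / (0.0148 × 7.27×10^-5) = 2.34×10^8 J/(m²·K).
D = C / (ρ c_p) = 2.34×10^8 / (1030 × 3900) = 58.3 m.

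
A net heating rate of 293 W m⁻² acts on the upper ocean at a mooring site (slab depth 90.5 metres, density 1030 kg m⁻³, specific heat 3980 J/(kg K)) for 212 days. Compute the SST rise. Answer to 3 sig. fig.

14.5 K

Areal heat capacity C = ρ c_p D = 1030 × 3980 × 90.5 = 3.71×10^8 J/(m²·K).
Net heat input Q = F Δt = 293 × (212 days × 86400 s/day) = 5.37×10^9 J/m².
ΔT = Q / C = 5.37×10^9 / 3.71×10^8 = 14.5 K.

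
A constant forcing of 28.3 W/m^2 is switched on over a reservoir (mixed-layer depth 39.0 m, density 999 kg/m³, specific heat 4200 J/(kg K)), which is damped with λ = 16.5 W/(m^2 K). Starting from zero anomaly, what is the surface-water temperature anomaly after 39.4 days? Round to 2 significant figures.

Areal heat capacity C = ρ c_p D = 999 × 4200 × 39.0 = 1.64×10^8 J/(m^2 K).
τ = C / λ = 1.64×10^8 / 16.5 = 9.92×10^6 s.
Equilibrium anomaly ΔT_eq = F / λ = 28.3 / 16.5 = 1.72 K.
t = 39.4 days = 3.40×10^6 s, so t/τ = 0.343.
ΔT(t) = ΔT_eq (1 − e^(−t/τ)) = 1.72 × (1 − e^−0.343) = 0.498 K.

0.50 K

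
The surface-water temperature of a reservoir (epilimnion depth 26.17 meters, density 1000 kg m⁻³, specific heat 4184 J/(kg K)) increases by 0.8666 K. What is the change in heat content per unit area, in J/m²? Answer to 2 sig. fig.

Areal heat capacity C = ρ c_p D = 1000 × 4184 × 26.17 = 1.09×10^8 J/(m²·K).
ΔQ = C ΔT = 1.09×10^8 × 0.8666 = 9.49×10^7 J/m².

9.5×10^7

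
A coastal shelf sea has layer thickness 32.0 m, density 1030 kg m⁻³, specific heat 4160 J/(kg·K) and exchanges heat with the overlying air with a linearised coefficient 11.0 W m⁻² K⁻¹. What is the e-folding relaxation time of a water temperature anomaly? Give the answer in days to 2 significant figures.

140 days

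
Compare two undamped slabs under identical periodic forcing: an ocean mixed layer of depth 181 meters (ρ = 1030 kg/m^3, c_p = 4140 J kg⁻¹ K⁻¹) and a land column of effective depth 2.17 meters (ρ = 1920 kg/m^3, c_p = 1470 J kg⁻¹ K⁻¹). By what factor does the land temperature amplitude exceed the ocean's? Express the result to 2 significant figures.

130

C_ocean = 1030 × 4140 × 181 = 7.72×10^8 J/(m²·K).
C_land = 1920 × 1470 × 2.17 = 6.12×10^6 J/(m²·K).
Undamped amplitude ∝ 1/C, so A_land/A_ocean = C_ocean/C_land = 126.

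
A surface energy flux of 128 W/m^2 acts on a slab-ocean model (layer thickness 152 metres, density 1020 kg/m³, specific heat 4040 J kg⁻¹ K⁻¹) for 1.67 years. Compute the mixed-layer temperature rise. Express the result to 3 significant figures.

10.8 K

Areal heat capacity C = ρ c_p D = 1020 × 4040 × 152 = 6.26×10^8 J/(m^2 K).
Net heat input Q = F Δt = 128 × (1.67 years × 3.156×10^7 s/year) = 6.75×10^9 J/m².
ΔT = Q / C = 6.75×10^9 / 6.26×10^8 = 10.8 K.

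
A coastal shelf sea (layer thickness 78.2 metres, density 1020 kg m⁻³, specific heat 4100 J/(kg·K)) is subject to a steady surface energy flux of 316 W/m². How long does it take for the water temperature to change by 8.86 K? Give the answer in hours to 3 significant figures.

Areal heat capacity C = ρ c_p D = 1020 × 4100 × 78.2 = 3.27×10^8 J/(m^2 K).
Time required: Δt = C ΔT / F = 3.27×10^8 × 8.86 / 316 = 9.17×10^6 s.
In hours: 9.17×10^6 s / (3600 s/hour) = 2550 hours.

2550 hours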